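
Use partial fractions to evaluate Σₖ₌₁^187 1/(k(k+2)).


1/(k(k+2)) = (1/2)·(1/k - 1/(k+2)) (partial fractions)
Telescoping: Σ = (1/2)·(1 + 1/2 - 1/188 - 1/189) = 52921/71064

Sum = 52921/71064


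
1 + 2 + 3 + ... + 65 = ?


n(n+1)/2 = 65×66/2 = 4290/2 = 2145

Σk = 2145


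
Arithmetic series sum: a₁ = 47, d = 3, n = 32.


aₙ = 47 + (32-1)×3 = 140
Sₙ = n(a₁+aₙ)/2 = 32×(47+140)/2
= 32×187/2 = 2992

S_32 = 2992


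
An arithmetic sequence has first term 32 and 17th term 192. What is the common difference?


d = (aₙ - a₁)/(n-1)
= (192 - 32)/(17-1)
= 160/16 = 10

d = 10


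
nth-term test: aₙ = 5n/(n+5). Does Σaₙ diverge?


lim(n→∞) 5n/(n+5) = 5/1 = 5  (divide numerator and denominator by n)
lim aₙ = 5 ≠ 0 → series DIVERGES

Diverges (lim aₙ = 5 ≠ 0)


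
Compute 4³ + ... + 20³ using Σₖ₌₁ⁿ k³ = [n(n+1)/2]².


Σₖ₌4^20 k³ = [20·21/2]² − [3·4/2]²
= 44100 − 36 = 44064

Σk³ = 44064


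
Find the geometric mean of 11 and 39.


GM = √(11×39) = √429 = 20.7123

GM = 20.7123


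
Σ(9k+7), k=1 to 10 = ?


Σ(9k+7) = 9·Σk + 7·n
= 9·55 + 7·10
= 495 + 70 = 565

Σ = 565


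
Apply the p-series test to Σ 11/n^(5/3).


p-series test: Σ c/n^p converges if p > 1, diverges if p ≤ 1 (constant c > 0 doesn't affect convergence).
p = 5/3
5/3 > 1 → CONVERGES

Converges (p = 5/3 > 1)


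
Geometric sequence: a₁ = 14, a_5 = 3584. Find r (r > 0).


r^(n-1) = aₙ/a₁
r^4 = 3584/14 = 256
r = 256^(1/4)
= ±4; taking r > 0 gives r = 4

r = 4


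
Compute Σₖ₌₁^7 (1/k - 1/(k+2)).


Telescoping with gap 2: two head and two tail terms survive.
= (1 + 1/2) - (1/8 + 1/9)
= 3/2 - 1/8 - 1/9 = 91/72

Sum = 91/72


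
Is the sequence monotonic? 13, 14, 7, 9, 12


Differences: 1, -7, 2, 3
Difference at position 1 is +1 (> 0) but position 2 is -7 (< 0) — sequence both rises and falls
→ NOT monotonic

Not monotonic


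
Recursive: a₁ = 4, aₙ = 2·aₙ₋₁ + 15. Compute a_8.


Computing step by step:
a_1 = 4
a_2 = 23
a_3 = 61
a_4 = 137
a_5 = 289
a_6 = 593
a_7 = 1201
a_8 = 2417


a_8 = 2417


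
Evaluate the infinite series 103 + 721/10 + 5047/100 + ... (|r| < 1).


S∞ = a₁/(1-r) = 103/(1 - 7/10)
= 103/(3/10)
= 1030/3

S∞ = 1030/3


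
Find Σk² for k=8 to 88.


Σₖ₌8^88 k² = Σₖ₌₁^88 k² − Σₖ₌₁^7 k²
= 88·89·177/6 − 7·8·15/6
= 231044 − 140 = 230904

Σk² = 230904


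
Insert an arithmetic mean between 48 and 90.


AM = (48 + 90)/2 = 138/2 = 69

AM = 69


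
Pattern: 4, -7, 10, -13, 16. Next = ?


Pattern: alternating sign, magnitude arithmetic (d=3)
Terms: 4, -7, 10, -13, 16
Next term = -19

Next term = -19


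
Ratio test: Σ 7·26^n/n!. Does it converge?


aₙ = 7·26^n/n!
a_{n+1}/aₙ = 26^(n+1)/(n+1)! × n!/26^n  (constant 7 cancels)
= 26/(n+1)
L = lim(n→∞) 26/(n+1) = 0
L < 1 → series CONVERGES

Converges (ratio test: L = 0 < 1)


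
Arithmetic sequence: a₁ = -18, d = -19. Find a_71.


aₙ = a₁ + (n-1)d
= -18 + (71-1)×-19
= -18 - 1330
= -1348

a_71 = -1348


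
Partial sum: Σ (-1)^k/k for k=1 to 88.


S = -1 + 1/2 - 1/3 + 1/4 - 1/5 + 1/6 - 1/7 + 1/8 ± ...
= -0.6875
(Full series converges to -ln(2) ≈ -0.6931)

S_88 = -0.6875


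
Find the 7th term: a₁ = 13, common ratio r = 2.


aₙ = a₁·r^(n-1)
= 13×2^6
= 13×64
= 832

a_7 = 832


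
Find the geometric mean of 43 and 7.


GM = √(43×7) = √301 = 17.3494

GM = 17.3494


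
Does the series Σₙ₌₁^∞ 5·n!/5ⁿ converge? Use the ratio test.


aₙ = 5·n!/5^n
a_{n+1}/aₙ = (n+1)!/5^(n+1) × 5^n/n!  (constant 5 cancels)
= (n+1)/5
L = lim(n→∞) (n+1)/5 = ∞
L > 1 → series DIVERGES

Diverges (ratio test: L = ∞ > 1)


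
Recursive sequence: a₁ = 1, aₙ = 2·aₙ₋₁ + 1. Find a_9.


Computing step by step:
a_1 = 1
a_2 = 3
a_3 = 7
a_4 = 15
a_5 = 31
a_6 = 63
a_7 = 127
a_8 = 255
a_9 = 511


a_9 = 511


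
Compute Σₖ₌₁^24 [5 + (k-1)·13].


aₙ = 5 + (24-1)×13 = 304
Sₙ = n(a₁+aₙ)/2 = 24×(5+304)/2
= 24×309/2 = 3708

S_24 = 3708


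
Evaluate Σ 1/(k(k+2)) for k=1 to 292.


1/(k(k+2)) = (1/2)·(1/k - 1/(k+2)) (partial fractions)
Telescoping: Σ = (1/2)·(1 + 1/2 - 1/293 - 1/294) = 64313/86142

Sum = 64313/86142


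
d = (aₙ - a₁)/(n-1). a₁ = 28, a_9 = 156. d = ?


d = (aₙ - a₁)/(n-1)
= (156 - 28)/(9-1)
= 128/8 = 16

d = 16


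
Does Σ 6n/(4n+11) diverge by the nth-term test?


lim(n→∞) 6n/(4n+11) = 6/4 = 3/2  (divide numerator and denominator by n)
lim aₙ = 3/2 ≠ 0 → series DIVERGES

Diverges (lim aₙ = 3/2 ≠ 0)


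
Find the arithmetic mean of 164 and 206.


AM = (164 + 206)/2 = 370/2 = 185

AM = 185


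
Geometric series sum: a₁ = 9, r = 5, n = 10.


Sₙ = 9×(5^10 - 1)/(5 - 1)
= 9×(9765625 - 1)/4
= 9×9765624/4
= 21972654

S_10 = 21972654


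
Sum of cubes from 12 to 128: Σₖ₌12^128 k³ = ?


Σₖ₌12^128 k³ = [128·129/2]² − [11·12/2]²
= 68161536 − 4356 = 68157180

Σk³ = 68157180


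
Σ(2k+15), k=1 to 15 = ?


Σ(2k+15) = 2·Σk + 15·n
= 2·120 + 15·15
= 240 + 225 = 465

Σ = 465


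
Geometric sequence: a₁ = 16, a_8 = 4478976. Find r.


r^(n-1) = aₙ/a₁
r^7 = 4478976/16 = 279936
r = 279936^(1/7)
= 6

r = 6


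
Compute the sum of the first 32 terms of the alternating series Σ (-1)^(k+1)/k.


S = 1 - 1/2 + 1/3 - 1/4 + 1/5 - 1/6 + 1/7 - 1/8 ± ...
= 0.6778
(Full series converges to +ln(2) ≈ +0.6931)

S_32 = 0.6778


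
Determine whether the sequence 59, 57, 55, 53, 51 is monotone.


Differences: -2, -2, -2, -2
All differences < 0 → strictly DECREASING

Monotonically decreasing


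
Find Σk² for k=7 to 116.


Σₖ₌7^116 k² = Σₖ₌₁^116 k² − Σₖ₌₁^6 k²
= 116·117·233/6 − 6·7·13/6
= 527046 − 91 = 526955

Σk² = 526955


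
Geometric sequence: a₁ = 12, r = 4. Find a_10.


aₙ = a₁·r^(n-1)
= 12×4^9
= 12×262144
= 3145728

a_10 = 3145728


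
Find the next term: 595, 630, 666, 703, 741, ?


Pattern: triangular numbers: n(n+1)/2
Terms: 595, 630, 666, 703, 741
Next term = 780

Next term = 780


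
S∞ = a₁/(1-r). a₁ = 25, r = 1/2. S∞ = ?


S∞ = a₁/(1-r) = 25/(1 - 1/2)
= 25/(1/2)
= 50

S∞ = 50


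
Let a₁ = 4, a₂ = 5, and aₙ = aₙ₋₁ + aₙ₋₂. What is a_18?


Computing iteratively: 4, 5, 9, 14, 23, 37, 60, 97, 157, 254, 411, 665, ...
a_18 = 11933

a_18 = 11933


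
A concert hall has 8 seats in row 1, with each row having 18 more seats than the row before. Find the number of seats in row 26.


aₙ = a₁ + (n-1)d
= 8 + (26-1)×18
= 8 + 450
= 458

a_26 = 458


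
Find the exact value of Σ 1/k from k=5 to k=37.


Σₖ₌5^37 1/k = 1/5 + 1/6 + 1/7 + ... + 1/37
= 1028880000236833/485721041551200
≈ 2.1183

Sum = 1028880000236833/485721041551200 ≈ 2.1183


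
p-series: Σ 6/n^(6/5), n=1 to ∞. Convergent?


p-series test: Σ c/n^p converges if p > 1, diverges if p ≤ 1 (constant c > 0 doesn't affect convergence).
p = 6/5
6/5 > 1 → CONVERGES

Converges (p = 6/5 > 1)


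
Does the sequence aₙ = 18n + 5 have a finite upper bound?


aₙ = 18n + 5 → as n→∞, aₙ→∞
No finite upper bound exists
The sequence is UNBOUNDED

Unbounded (aₙ → ∞ as n → ∞)


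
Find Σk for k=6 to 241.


Σₖ₌6^241 k = Σₖ₌₁^241 k − Σₖ₌₁^5 k
= 241·242/2 − 5·6/2
= 29161 − 15 = 29146

Σk = 29146


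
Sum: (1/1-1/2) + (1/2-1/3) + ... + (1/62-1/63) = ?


Telescoping: adjacent terms cancel.
= 1/1 - 1/63
= 1 - 1/63 = 62/63

Sum = 62/63


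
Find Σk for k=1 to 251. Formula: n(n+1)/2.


n(n+1)/2 = 251×252/2 = 63252/2 = 31626

Σk = 31626


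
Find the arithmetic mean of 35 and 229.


AM = (35 + 229)/2 = 264/2 = 132

AM = 132


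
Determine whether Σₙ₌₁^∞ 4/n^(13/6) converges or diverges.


p-series test: Σ c/n^p converges if p > 1, diverges if p ≤ 1 (constant c > 0 doesn't affect convergence).
p = 13/6
13/6 > 1 → CONVERGES

Converges (p = 13/6 > 1)


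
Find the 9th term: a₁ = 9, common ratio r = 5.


aₙ = a₁·r^(n-1)
= 9×5^8
= 9×390625
= 3515625

a_9 = 3515625


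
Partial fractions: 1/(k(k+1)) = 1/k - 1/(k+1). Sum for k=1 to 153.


1/(k(k+1)) = 1/k - 1/(k+1) (partial fractions)
Telescoping: Σ = 1 - 1/154 = 153/154

Sum = 153/154


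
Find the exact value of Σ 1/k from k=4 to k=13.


Σₖ₌4^13 1/k = 1/4 + 1/5 + 1/6 + 1/7 + 1/8 + 1/9 + 1/10 + 1/11 + 1/12 + 1/13
= 485333/360360
≈ 1.3468

Sum = 485333/360360 ≈ 1.3468


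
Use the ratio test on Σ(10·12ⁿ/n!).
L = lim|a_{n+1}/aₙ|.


aₙ = 10·12^n/n!
a_{n+1}/aₙ = 12^(n+1)/(n+1)! × n!/12^n  (constant 10 cancels)
= 12/(n+1)
L = lim(n→∞) 12/(n+1) = 0
L < 1 → series CONVERGES

Converges (ratio test: L = 0 < 1)


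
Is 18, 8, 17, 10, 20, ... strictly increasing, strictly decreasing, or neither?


Differences: -10, 9, -7, 10
Difference at position 2 is +9 (> 0) but position 1 is -10 (< 0) — sequence both rises and falls
→ NOT monotonic

Not monotonic


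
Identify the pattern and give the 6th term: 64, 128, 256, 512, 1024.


Pattern: powers of 2: 2ⁿ
Terms: 64, 128, 256, 512, 1024
Next term = 2048

Next term = 2048


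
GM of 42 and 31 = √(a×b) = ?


GM = √(42×31) = √1302 = 36.0832

GM = 36.0832


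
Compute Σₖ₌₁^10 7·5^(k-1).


Sₙ = 7×(5^10 - 1)/(5 - 1)
= 7×(9765625 - 1)/4
= 7×9765624/4
= 17089842

S_10 = 17089842


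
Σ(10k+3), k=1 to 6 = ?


Σ(10k+3) = 10·Σk + 3·n
= 10·21 + 3·6
= 210 + 18 = 228

Σ = 228


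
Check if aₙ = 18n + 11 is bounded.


aₙ = 18n + 11 → as n→∞, aₙ→∞
No finite upper bound exists
The sequence is UNBOUNDED

Unbounded (aₙ → ∞ as n → ∞)


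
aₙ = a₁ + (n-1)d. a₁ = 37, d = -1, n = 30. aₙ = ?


aₙ = a₁ + (n-1)d
= 37 + (30-1)×-1
= 37 - 29
= 8

a_30 = 8


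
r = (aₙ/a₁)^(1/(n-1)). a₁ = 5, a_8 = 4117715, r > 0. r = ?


r^(n-1) = aₙ/a₁
r^7 = 4117715/5 = 823543
r = 823543^(1/7)
= 7

r = 7


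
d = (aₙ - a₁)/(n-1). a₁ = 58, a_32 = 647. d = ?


d = (aₙ - a₁)/(n-1)
= (647 - 58)/(32-1)
= 589/31 = 19

d = 19


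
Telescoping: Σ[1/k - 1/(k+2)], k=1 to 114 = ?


Telescoping with gap 2: two head and two tail terms survive.
= (1 + 1/2) - (1/115 + 1/116)
= 3/2 - 1/115 - 1/116 = 19779/13340

Sum = 19779/13340


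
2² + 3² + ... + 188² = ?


Σₖ₌2^188 k² = Σₖ₌₁^188 k² − Σₖ₌₁^1 k²
= 188·189·377/6 − 1·2·3/6
= 2232594 − 1 = 2232593

Σk² = 2232593


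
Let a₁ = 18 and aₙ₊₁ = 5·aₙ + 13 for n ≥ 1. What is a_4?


Computing step by step:
a_1 = 18
a_2 = 103
a_3 = 528
a_4 = 2653


a_4 = 2653


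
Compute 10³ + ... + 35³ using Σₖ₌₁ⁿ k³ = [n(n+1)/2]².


Σₖ₌10^35 k³ = [35·36/2]² − [9·10/2]²
= 396900 − 2025 = 394875

Σk³ = 394875


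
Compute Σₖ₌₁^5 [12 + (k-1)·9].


aₙ = 12 + (5-1)×9 = 48
Sₙ = n(a₁+aₙ)/2 = 5×(12+48)/2
= 5×60/2 = 150

S_5 = 150


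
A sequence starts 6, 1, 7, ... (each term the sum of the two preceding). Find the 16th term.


Computing iteratively: 6, 1, 7, 8, 15, 23, 38, 61, 99, 160, 259, 419, ...
a_16 = 2872

a_16 = 2872


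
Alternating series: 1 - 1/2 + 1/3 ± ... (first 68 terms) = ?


S = 1 - 1/2 + 1/3 - 1/4 + 1/5 - 1/6 + 1/7 - 1/8 ± ...
= 0.6858
(Full series converges to +ln(2) ≈ +0.6931)

S_68 = 0.6858


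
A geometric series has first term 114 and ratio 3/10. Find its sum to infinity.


S∞ = a₁/(1-r) = 114/(1 - 3/10)
= 114/(7/10)
= 1140/7

S∞ = 1140/7


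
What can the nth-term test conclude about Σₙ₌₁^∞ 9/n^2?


lim(n→∞) 9/n^2 = 0
lim aₙ = 0 → nth-term test is INCONCLUSIVE
(Need other tests; this is actually a convergent p-series with p=2 > 1)

Inconclusive (lim aₙ = 0; need another test)


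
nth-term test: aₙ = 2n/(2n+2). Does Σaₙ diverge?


lim(n→∞) 2n/(2n+2) = 2/2 = 1  (divide numerator and denominator by n)
lim aₙ = 1 ≠ 0 → series DIVERGES

Diverges (lim aₙ = 1 ≠ 0)


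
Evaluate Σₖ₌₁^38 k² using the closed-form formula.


n = 38
n(n+1)(2n+1)/6 = 38×39×77/6
= 114114/6 = 19019

Σk² = 19019


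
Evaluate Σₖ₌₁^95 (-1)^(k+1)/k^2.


S = 1 - 1/4 + 1/9 - 1/16 + 1/25 - 1/36 + 1/49 - 1/64 ± ...
= 0.8225
(Full series converges to +π²/12 ≈ +0.8225)

S_95 = 0.8225


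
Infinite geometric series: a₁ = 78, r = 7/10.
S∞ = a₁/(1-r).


S∞ = a₁/(1-r) = 78/(1 - 7/10)
= 78/(3/10)
= 260

S∞ = 260


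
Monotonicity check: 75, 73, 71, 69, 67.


Differences: -2, -2, -2, -2
All differences < 0 → strictly DECREASING

Monotonically decreasing


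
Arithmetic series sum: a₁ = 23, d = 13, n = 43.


aₙ = 23 + (43-1)×13 = 569
Sₙ = n(a₁+aₙ)/2 = 43×(23+569)/2
= 43×592/2 = 12728

S_43 = 12728


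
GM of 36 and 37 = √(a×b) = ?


GM = √(36×37) = √1332 = 36.4966

GM = 36.4966


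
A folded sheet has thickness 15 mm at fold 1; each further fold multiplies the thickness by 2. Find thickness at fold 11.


aₙ = a₁·r^(n-1)
= 15×2^10
= 15×1024
= 15360

a_11 = 15360


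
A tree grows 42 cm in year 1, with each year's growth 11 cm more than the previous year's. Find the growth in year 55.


aₙ = a₁ + (n-1)d
= 42 + (55-1)×11
= 42 + 594
= 636

a_55 = 636


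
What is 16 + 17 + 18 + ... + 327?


Σₖ₌16^327 k = Σₖ₌₁^327 k − Σₖ₌₁^15 k
= 327·328/2 − 15·16/2
= 53628 − 120 = 53508

Σk = 53508


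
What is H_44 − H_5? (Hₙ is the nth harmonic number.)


Σₖ₌6^44 1/k = 1/6 + 1/7 + 1/8 + ... + 1/44
= 2811602488175143027/1345655451257488800
≈ 2.0894

Sum = 2811602488175143027/1345655451257488800 ≈ 2.0894


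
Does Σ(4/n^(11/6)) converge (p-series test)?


p-series test: Σ c/n^p converges if p > 1, diverges if p ≤ 1 (constant c > 0 doesn't affect convergence).
p = 11/6
11/6 > 1 → CONVERGES

Converges (p = 11/6 > 1)


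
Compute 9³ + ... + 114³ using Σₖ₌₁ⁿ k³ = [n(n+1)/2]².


Σₖ₌9^114 k³ = [114·115/2]² − [8·9/2]²
= 42968025 − 1296 = 42966729

Σk³ = 42966729


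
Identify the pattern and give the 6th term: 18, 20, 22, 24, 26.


Pattern: arithmetic (d=2)
Terms: 18, 20, 22, 24, 26
Next term = 28

Next term = 28


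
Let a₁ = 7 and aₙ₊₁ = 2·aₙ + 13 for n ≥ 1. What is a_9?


Computing step by step:
a_1 = 7
a_2 = 27
a_3 = 67
a_4 = 147
a_5 = 307
a_6 = 627
a_7 = 1267
a_8 = 2547
a_9 = 5107


a_9 = 5107


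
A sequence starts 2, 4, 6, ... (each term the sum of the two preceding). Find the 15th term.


Computing iteratively: 2, 4, 6, 10, 16, 26, 42, 68, 110, 178, 288, 466, ...
a_15 = 1974

a_15 = 1974


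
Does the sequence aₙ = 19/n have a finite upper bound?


a₁ = 19, a₂ = 19/2, a₃ = 19/3, ...
0 < aₙ ≤ 19 for all n ≥ 1
Lower bound: 0, Upper bound: 19
The sequence IS bounded

Bounded (0 < aₙ ≤ 19)


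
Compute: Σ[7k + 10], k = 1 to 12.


Σ(7k+10) = 7·Σk + 10·n
= 7·78 + 10·12
= 546 + 120 = 666

Σ = 666


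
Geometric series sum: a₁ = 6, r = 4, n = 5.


Sₙ = 6×(4^5 - 1)/(4 - 1)
= 6×(1024 - 1)/3
= 6×1023/3
= 2046

S_5 = 2046


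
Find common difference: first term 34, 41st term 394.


d = (aₙ - a₁)/(n-1)
= (394 - 34)/(41-1)
= 360/40 = 9

d = 9


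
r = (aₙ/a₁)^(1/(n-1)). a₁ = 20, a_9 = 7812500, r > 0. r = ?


r^(n-1) = aₙ/a₁
r^8 = 7812500/20 = 390625
r = 390625^(1/8)
= ±5; taking r > 0 gives r = 5

r = 5


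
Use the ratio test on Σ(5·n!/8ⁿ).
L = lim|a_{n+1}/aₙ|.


aₙ = 5·n!/8^n
a_{n+1}/aₙ = (n+1)!/8^(n+1) × 8^n/n!  (constant 5 cancels)
= (n+1)/8
L = lim(n→∞) (n+1)/8 = ∞
L > 1 → series DIVERGES

Diverges (ratio test: L = ∞ > 1)


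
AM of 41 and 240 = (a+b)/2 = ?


AM = (41 + 240)/2 = 281/2 = 140.5

AM = 140.5


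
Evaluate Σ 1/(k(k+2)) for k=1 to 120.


1/(k(k+2)) = (1/2)·(1/k - 1/(k+2)) (partial fractions)
Telescoping: Σ = (1/2)·(1 + 1/2 - 1/121 - 1/122) = 5475/7381

Sum = 5475/7381


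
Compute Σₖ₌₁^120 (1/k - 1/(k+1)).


Telescoping: adjacent terms cancel.
= 1/1 - 1/121
= 1 - 1/121 = 120/121

Sum = 120/121


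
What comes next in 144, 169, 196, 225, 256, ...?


Pattern: perfect squares: n²
Terms: 144, 169, 196, 225, 256
Next term = 289

Next term = 289


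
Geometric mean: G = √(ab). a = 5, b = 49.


GM = √(5×49) = √245 = 15.6525

GM = 15.6525


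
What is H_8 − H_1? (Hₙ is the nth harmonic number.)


Σₖ₌2^8 1/k = 1/2 + 1/3 + 1/4 + 1/5 + 1/6 + 1/7 + 1/8
= 481/280
≈ 1.7179

Sum = 481/280 ≈ 1.7179


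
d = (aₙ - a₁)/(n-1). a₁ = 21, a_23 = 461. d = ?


d = (aₙ - a₁)/(n-1)
= (461 - 21)/(23-1)
= 440/22 = 20

d = 20


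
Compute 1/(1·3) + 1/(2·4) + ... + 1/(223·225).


1/(k(k+2)) = (1/2)·(1/k - 1/(k+2)) (partial fractions)
Telescoping: Σ = (1/2)·(1 + 1/2 - 1/224 - 1/225) = 75151/100800

Sum = 75151/100800


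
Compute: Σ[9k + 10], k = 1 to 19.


Σ(9k+10) = 9·Σk + 10·n
= 9·190 + 10·19
= 1710 + 190 = 1900

Σ = 1900


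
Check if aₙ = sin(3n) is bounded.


For all n, -1 ≤ sin(3n) ≤ 1, so -1 ≤ sin(3n) ≤ 1
Lower bound: -1, Upper bound: 1
The sequence IS bounded

Bounded (-1 ≤ aₙ ≤ 1)


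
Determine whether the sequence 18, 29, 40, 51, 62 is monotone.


Differences: 11, 11, 11, 11
All differences > 0 → strictly INCREASING

Monotonically increasing


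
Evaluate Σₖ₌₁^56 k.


n(n+1)/2 = 56×57/2 = 3192/2 = 1596

Σk = 1596


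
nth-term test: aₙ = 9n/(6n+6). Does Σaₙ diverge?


lim(n→∞) 9n/(6n+6) = 9/6 = 3/2  (divide numerator and denominator by n)
lim aₙ = 3/2 ≠ 0 → series DIVERGES

Diverges (lim aₙ = 3/2 ≠ 0)


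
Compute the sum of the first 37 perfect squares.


n = 37
n(n+1)(2n+1)/6 = 37×38×75/6
= 105450/6 = 17575

Σk² = 17575


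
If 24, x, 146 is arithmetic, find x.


AM = (24 + 146)/2 = 170/2 = 85

AM = 85


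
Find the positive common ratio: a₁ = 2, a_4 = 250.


r^(n-1) = aₙ/a₁
r^3 = 250/2 = 125
r = 125^(1/3)
= 5

r = 5


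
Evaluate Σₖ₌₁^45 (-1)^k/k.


S = -1 + 1/2 - 1/3 + 1/4 - 1/5 + 1/6 - 1/7 + 1/8 ± ...
= -0.7041
(Full series converges to -ln(2) ≈ -0.6931)

S_45 = -0.7041


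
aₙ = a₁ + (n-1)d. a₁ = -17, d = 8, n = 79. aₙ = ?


aₙ = a₁ + (n-1)d
= -17 + (79-1)×8
= -17 + 624
= 607

a_79 = 607


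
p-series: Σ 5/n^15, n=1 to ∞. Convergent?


p-series test: Σ c/n^p converges if p > 1, diverges if p ≤ 1 (constant c > 0 doesn't affect convergence).
p = 15
15 > 1 → CONVERGES

Converges (p = 15 > 1)


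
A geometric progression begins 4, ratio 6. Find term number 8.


aₙ = a₁·r^(n-1)
= 4×6^7
= 4×279936
= 1119744

a_8 = 1119744


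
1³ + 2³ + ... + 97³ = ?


n(n+1)/2 = 97×98/2 = 4753
Σk³ = 4753² = 22591009

Σk³ = 22591009


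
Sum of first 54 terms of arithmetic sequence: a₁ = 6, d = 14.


aₙ = 6 + (54-1)×14 = 748
Sₙ = n(a₁+aₙ)/2 = 54×(6+748)/2
= 54×754/2 = 20358

S_54 = 20358


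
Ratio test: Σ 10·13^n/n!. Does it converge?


aₙ = 10·13^n/n!
a_{n+1}/aₙ = 13^(n+1)/(n+1)! × n!/13^n  (constant 10 cancels)
= 13/(n+1)
L = lim(n→∞) 13/(n+1) = 0
L < 1 → series CONVERGES

Converges (ratio test: L = 0 < 1)


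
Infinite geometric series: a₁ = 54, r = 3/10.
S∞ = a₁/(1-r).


S∞ = a₁/(1-r) = 54/(1 - 3/10)
= 54/(7/10)
= 540/7

S∞ = 540/7


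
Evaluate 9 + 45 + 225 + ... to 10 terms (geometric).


Sₙ = 9×(5^10 - 1)/(5 - 1)
= 9×(9765625 - 1)/4
= 9×9765624/4
= 21972654

S_10 = 21972654


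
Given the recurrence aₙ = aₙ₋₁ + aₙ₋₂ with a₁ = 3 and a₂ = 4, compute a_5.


Computing iteratively: 3, 4, 7, 11, 18
a_5 = 18

a_5 = 18


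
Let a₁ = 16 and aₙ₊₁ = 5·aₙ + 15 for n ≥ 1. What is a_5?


Computing step by step:
a_1 = 16
a_2 = 95
a_3 = 490
a_4 = 2465
a_5 = 12340


a_5 = 12340


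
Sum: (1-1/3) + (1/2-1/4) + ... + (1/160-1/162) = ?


Telescoping with gap 2: two head and two tail terms survive.
= (1 + 1/2) - (1/161 + 1/162)
= 3/2 - 1/161 - 1/162 = 19400/13041

Sum = 19400/13041


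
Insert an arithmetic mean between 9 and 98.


AM = (9 + 98)/2 = 107/2 = 53.5

AM = 53.5


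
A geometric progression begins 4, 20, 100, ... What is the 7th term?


aₙ = a₁·r^(n-1)
= 4×5^6
= 4×15625
= 62500

a_7 = 62500


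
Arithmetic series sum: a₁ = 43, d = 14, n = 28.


aₙ = 43 + (28-1)×14 = 421
Sₙ = n(a₁+aₙ)/2 = 28×(43+421)/2
= 28×464/2 = 6496

S_28 = 6496


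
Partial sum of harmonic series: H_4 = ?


H_4 = 1/1 + 1/2 + 1/3 + 1/4
= 25/12
≈ 2.0833

H_4 = 25/12 ≈ 2.0833


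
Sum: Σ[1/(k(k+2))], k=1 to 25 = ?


1/(k(k+2)) = (1/2)·(1/k - 1/(k+2)) (partial fractions)
Telescoping: Σ = (1/2)·(1 + 1/2 - 1/26 - 1/27) = 250/351

Sum = 250/351


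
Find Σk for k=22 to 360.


Σₖ₌22^360 k = Σₖ₌₁^360 k − Σₖ₌₁^21 k
= 360·361/2 − 21·22/2
= 64980 − 231 = 64749

Σk = 64749


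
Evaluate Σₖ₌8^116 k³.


Σₖ₌8^116 k³ = [116·117/2]² − [7·8/2]²
= 46049796 − 784 = 46049012

Σk³ = 46049012


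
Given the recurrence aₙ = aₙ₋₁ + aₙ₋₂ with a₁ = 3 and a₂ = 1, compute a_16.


Computing iteratively: 3, 1, 4, 5, 9, 14, 23, 37, 60, 97, 157, 254, ...
a_16 = 1741

a_16 = 1741


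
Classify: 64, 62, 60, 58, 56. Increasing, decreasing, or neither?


Differences: -2, -2, -2, -2
All differences < 0 → strictly DECREASING

Monotonically decreasing


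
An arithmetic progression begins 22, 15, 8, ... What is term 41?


aₙ = a₁ + (n-1)d
= 22 + (41-1)×-7
= 22 - 280
= -258

a_41 = -258


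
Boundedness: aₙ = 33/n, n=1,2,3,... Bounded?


a₁ = 33, a₂ = 33/2, a₃ = 33/3, ...
0 < aₙ ≤ 33 for all n ≥ 1
Lower bound: 0, Upper bound: 33
The sequence IS bounded

Bounded (0 < aₙ ≤ 33)


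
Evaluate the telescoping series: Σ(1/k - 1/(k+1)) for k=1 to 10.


Telescoping: adjacent terms cancel.
= 1/1 - 1/11
= 1 - 1/11 = 10/11

Sum = 10/11


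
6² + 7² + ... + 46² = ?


Σₖ₌6^46 k² = Σₖ₌₁^46 k² − Σₖ₌₁^5 k²
= 46·47·93/6 − 5·6·11/6
= 33511 − 55 = 33456

Σk² = 33456


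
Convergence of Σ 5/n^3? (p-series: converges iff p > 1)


p-series test: Σ c/n^p converges if p > 1, diverges if p ≤ 1 (constant c > 0 doesn't affect convergence).
p = 3
3 > 1 → CONVERGES

Converges (p = 3 > 1)


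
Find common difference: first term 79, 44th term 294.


d = (aₙ - a₁)/(n-1)
= (294 - 79)/(44-1)
= 215/43 = 5

d = 5


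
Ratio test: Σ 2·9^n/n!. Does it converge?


aₙ = 2·9^n/n!
a_{n+1}/aₙ = 9^(n+1)/(n+1)! × n!/9^n  (constant 2 cancels)
= 9/(n+1)
L = lim(n→∞) 9/(n+1) = 0
L < 1 → series CONVERGES

Converges (ratio test: L = 0 < 1)


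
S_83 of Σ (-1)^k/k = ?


S = -1 + 1/2 - 1/3 + 1/4 - 1/5 + 1/6 - 1/7 + 1/8 ± ...
= -0.6991
(Full series converges to -ln(2) ≈ -0.6931)

S_83 = -0.6991


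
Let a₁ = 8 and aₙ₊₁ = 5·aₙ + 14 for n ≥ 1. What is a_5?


Computing step by step:
a_1 = 8
a_2 = 54
a_3 = 284
a_4 = 1434
a_5 = 7184


a_5 = 7184


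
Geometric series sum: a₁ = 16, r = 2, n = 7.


Sₙ = 16×(2^7 - 1)/(2 - 1)
= 16×(128 - 1)/1
= 16×127/1
= 2032

S_7 = 2032


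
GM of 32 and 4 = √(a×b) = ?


GM = √(32×4) = √128 = 11.3137

GM = 11.3137


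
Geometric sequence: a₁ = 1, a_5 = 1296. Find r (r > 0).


r^(n-1) = aₙ/a₁
r^4 = 1296/1 = 1296
r = 1296^(1/4)
= ±6; taking r > 0 gives r = 6

r = 6


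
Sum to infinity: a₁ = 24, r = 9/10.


S∞ = a₁/(1-r) = 24/(1 - 9/10)
= 24/(1/10)
= 240

S∞ = 240


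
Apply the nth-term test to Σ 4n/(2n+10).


lim(n→∞) 4n/(2n+10) = 4/2 = 2  (divide numerator and denominator by n)
lim aₙ = 2 ≠ 0 → series DIVERGES

Diverges (lim aₙ = 2 ≠ 0)


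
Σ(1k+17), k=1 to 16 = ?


Σ(1k+17) = 1·Σk + 17·n
= 1·136 + 17·16
= 136 + 272 = 408

Σ = 408


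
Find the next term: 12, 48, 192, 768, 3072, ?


Pattern: geometric (r=4)
Terms: 12, 48, 192, 768, 3072
Next term = 12288

Next term = 12288


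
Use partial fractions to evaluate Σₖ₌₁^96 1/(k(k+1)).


1/(k(k+1)) = 1/k - 1/(k+1) (partial fractions)
Telescoping: Σ = 1 - 1/97 = 96/97

Sum = 96/97


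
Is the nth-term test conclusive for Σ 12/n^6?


lim(n→∞) 12/n^6 = 0
lim aₙ = 0 → nth-term test is INCONCLUSIVE
(Need other tests; this is actually a convergent p-series with p=6 > 1)

Inconclusive (lim aₙ = 0; need another test)


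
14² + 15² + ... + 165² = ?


Σₖ₌14^165 k² = Σₖ₌₁^165 k² − Σₖ₌₁^13 k²
= 165·166·331/6 − 13·14·27/6
= 1511015 − 819 = 1510196

Σk² = 1510196


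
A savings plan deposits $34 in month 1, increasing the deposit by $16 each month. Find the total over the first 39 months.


aₙ = 34 + (39-1)×16 = 642
Sₙ = n(a₁+aₙ)/2 = 39×(34+642)/2
= 39×676/2 = 13182

S_39 = 13182


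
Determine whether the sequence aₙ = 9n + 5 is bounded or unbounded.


aₙ = 9n + 5 → as n→∞, aₙ→∞
No finite upper bound exists
The sequence is UNBOUNDED

Unbounded (aₙ → ∞ as n → ∞)


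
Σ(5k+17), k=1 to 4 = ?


Σ(5k+17) = 5·Σk + 17·n
= 5·10 + 17·4
= 50 + 68 = 118

Σ = 118


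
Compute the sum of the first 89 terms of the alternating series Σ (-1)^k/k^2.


S = -1 + 1/4 - 1/9 + 1/16 - 1/25 + 1/36 - 1/49 + 1/64 ± ...
= -0.8225
(Full series converges to -π²/12 ≈ -0.8225)

S_89 = -0.8225


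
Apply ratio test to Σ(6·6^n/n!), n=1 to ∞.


aₙ = 6·6^n/n!
a_{n+1}/aₙ = 6^(n+1)/(n+1)! × n!/6^n  (constant 6 cancels)
= 6/(n+1)
L = lim(n→∞) 6/(n+1) = 0
L < 1 → series CONVERGES

Converges (ratio test: L = 0 < 1)


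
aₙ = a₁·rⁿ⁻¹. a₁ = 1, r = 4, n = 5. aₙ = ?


aₙ = a₁·r^(n-1)
= 1×4^4
= 1×256
= 256

a_5 = 256


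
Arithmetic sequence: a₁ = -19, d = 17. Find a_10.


aₙ = a₁ + (n-1)d
= -19 + (10-1)×17
= -19 + 153
= 134

a_10 = 134


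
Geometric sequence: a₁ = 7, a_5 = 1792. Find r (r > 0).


r^(n-1) = aₙ/a₁
r^4 = 1792/7 = 256
r = 256^(1/4)
= ±4; taking r > 0 gives r = 4

r = 4


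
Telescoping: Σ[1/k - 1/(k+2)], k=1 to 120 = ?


Telescoping with gap 2: two head and two tail terms survive.
= (1 + 1/2) - (1/121 + 1/122)
= 3/2 - 1/121 - 1/122 = 10950/7381

Sum = 10950/7381


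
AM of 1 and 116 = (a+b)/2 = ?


AM = (1 + 116)/2 = 117/2 = 58.5

AM = 58.5


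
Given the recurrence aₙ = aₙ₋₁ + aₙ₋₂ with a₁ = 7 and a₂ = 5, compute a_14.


Computing iteratively: 7, 5, 12, 17, 29, 46, 75, 121, 196, 317, 513, 830, ...
a_14 = 2173

a_14 = 2173


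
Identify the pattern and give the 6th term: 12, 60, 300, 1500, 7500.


Pattern: geometric (r=5)
Terms: 12, 60, 300, 1500, 7500
Next term = 37500

Next term = 37500


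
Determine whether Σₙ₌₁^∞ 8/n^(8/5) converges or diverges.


p-series test: Σ c/n^p converges if p > 1, diverges if p ≤ 1 (constant c > 0 doesn't affect convergence).
p = 8/5
8/5 > 1 → CONVERGES

Converges (p = 8/5 > 1)


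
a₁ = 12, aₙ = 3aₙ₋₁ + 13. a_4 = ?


Computing step by step:
a_1 = 12
a_2 = 49
a_3 = 160
a_4 = 493


a_4 = 493


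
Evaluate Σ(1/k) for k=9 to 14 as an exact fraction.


Σₖ₌9^14 1/k = 1/9 + 1/10 + 1/11 + 1/12 + 1/13 + 1/14
= 96163/180180
≈ 0.5337

Sum = 96163/180180 ≈ 0.5337


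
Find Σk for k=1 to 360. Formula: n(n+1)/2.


n(n+1)/2 = 360×361/2 = 129960/2 = 64980

Σk = 64980


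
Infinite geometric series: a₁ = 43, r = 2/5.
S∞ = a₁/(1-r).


S∞ = a₁/(1-r) = 43/(1 - 2/5)
= 43/(3/5)
= 215/3

S∞ = 215/3


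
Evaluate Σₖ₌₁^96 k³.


n(n+1)/2 = 96×97/2 = 4656
Σk³ = 4656² = 21678336

Σk³ = 21678336


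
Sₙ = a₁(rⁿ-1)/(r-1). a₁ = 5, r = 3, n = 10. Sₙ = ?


Sₙ = 5×(3^10 - 1)/(3 - 1)
= 5×(59049 - 1)/2
= 5×59048/2
= 147620

S_10 = 147620


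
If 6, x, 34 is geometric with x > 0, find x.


GM = √(6×34) = √204 = 14.2829

GM = 14.2829


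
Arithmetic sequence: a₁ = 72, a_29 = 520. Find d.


d = (aₙ - a₁)/(n-1)
= (520 - 72)/(29-1)
= 448/28 = 16

d = 16


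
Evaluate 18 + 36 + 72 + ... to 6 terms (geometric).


Sₙ = 18×(2^6 - 1)/(2 - 1)
= 18×(64 - 1)/1
= 18×63/1
= 1134

S_6 = 1134


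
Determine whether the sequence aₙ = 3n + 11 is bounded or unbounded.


aₙ = 3n + 11 → as n→∞, aₙ→∞
No finite upper bound exists
The sequence is UNBOUNDED

Unbounded (aₙ → ∞ as n → ∞)


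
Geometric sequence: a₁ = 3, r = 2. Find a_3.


aₙ = a₁·r^(n-1)
= 3×2^2
= 3×4
= 12

a_3 = 12


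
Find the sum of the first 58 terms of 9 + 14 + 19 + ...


aₙ = 9 + (58-1)×5 = 294
Sₙ = n(a₁+aₙ)/2 = 58×(9+294)/2
= 58×303/2 = 8787

S_58 = 8787


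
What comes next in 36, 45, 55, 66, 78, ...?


Pattern: triangular numbers: n(n+1)/2
Terms: 36, 45, 55, 66, 78
Next term = 91

Next term = 91


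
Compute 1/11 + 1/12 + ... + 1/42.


Σₖ₌11^42 1/k = 1/11 + 1/12 + 1/13 + ... + 1/42
= 27836068974842873/19914562703599200
≈ 1.3978

Sum = 27836068974842873/19914562703599200 ≈ 1.3978


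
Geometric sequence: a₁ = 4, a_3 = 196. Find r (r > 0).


r^(n-1) = aₙ/a₁
r^2 = 196/4 = 49
r = 49^(1/2)
= ±7; taking r > 0 gives r = 7

r = 7


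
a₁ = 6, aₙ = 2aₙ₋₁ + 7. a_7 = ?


Computing step by step:
a_1 = 6
a_2 = 19
a_3 = 45
a_4 = 97
a_5 = 201
a_6 = 409
a_7 = 825


a_7 = 825


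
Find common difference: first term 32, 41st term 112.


d = (aₙ - a₁)/(n-1)
= (112 - 32)/(41-1)
= 80/40 = 2

d = 2


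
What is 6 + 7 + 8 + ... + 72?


Σₖ₌6^72 k = Σₖ₌₁^72 k − Σₖ₌₁^5 k
= 72·73/2 − 5·6/2
= 2628 − 15 = 2613

Σk = 2613


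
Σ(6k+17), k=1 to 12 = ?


Σ(6k+17) = 6·Σk + 17·n
= 6·78 + 17·12
= 468 + 204 = 672

Σ = 672


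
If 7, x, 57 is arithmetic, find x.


AM = (7 + 57)/2 = 64/2 = 32

AM = 32


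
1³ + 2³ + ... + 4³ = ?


n(n+1)/2 = 4×5/2 = 10
Σk³ = 10² = 100

Σk³ = 100


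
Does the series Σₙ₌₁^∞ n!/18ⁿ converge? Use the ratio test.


aₙ = n!/18^n
a_{n+1}/aₙ = (n+1)!/18^(n+1) × 18^n/n!
= (n+1)/18
L = lim(n→∞) (n+1)/18 = ∞
L > 1 → series DIVERGES

Diverges (ratio test: L = ∞ > 1)


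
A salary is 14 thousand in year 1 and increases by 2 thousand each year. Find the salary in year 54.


aₙ = a₁ + (n-1)d
= 14 + (54-1)×2
= 14 + 106
= 120

a_54 = 120


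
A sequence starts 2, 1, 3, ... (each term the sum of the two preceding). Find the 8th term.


Computing iteratively: 2, 1, 3, 4, 7, 11, 18, 29
a_8 = 29

a_8 = 29


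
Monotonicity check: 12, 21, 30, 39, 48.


Differences: 9, 9, 9, 9
All differences > 0 → strictly INCREASING

Monotonically increasing


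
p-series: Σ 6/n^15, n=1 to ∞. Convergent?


p-series test: Σ c/n^p converges if p > 1, diverges if p ≤ 1 (constant c > 0 doesn't affect convergence).
p = 15
15 > 1 → CONVERGES

Converges (p = 15 > 1)


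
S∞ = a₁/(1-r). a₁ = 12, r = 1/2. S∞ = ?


S∞ = a₁/(1-r) = 12/(1 - 1/2)
= 12/(1/2)
= 24

S∞ = 24


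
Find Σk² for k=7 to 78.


Σₖ₌7^78 k² = Σₖ₌₁^78 k² − Σₖ₌₁^6 k²
= 78·79·157/6 − 6·7·13/6
= 161239 − 91 = 161148

Σk² = 161148


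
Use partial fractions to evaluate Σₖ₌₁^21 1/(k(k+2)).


1/(k(k+2)) = (1/2)·(1/k - 1/(k+2)) (partial fractions)
Telescoping: Σ = (1/2)·(1 + 1/2 - 1/22 - 1/23) = 357/506

Sum = 357/506


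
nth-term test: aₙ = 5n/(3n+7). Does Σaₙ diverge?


lim(n→∞) 5n/(3n+7) = 5/3 = 5/3  (divide numerator and denominator by n)
lim aₙ = 5/3 ≠ 0 → series DIVERGES

Diverges (lim aₙ = 5/3 ≠ 0)


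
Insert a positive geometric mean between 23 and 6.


GM = √(23×6) = √138 = 11.7473

GM = 11.7473


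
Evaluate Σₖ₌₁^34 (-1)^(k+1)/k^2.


S = 1 - 1/4 + 1/9 - 1/16 + 1/25 - 1/36 + 1/49 - 1/64 ± ...
= 0.822
(Full series converges to +π²/12 ≈ +0.8225)

S_34 = 0.822


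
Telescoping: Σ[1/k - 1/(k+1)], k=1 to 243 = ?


Telescoping: adjacent terms cancel.
= 1/1 - 1/244
= 1 - 1/244 = 243/244

Sum = 243/244


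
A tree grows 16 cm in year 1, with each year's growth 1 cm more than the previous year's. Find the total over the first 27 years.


aₙ = 16 + (27-1)×1 = 42
Sₙ = n(a₁+aₙ)/2 = 27×(16+42)/2
= 27×58/2 = 783

S_27 = 783


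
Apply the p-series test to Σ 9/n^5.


p-series test: Σ c/n^p converges if p > 1, diverges if p ≤ 1 (constant c > 0 doesn't affect convergence).
p = 5
5 > 1 → CONVERGES

Converges (p = 5 > 1)


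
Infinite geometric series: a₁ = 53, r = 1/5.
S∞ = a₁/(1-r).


S∞ = a₁/(1-r) = 53/(1 - 1/5)
= 53/(4/5)
= 265/4

S∞ = 265/4


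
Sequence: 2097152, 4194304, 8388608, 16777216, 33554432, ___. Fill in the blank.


Pattern: powers of 2: 2ⁿ
Terms: 2097152, 4194304, 8388608, 16777216, 33554432
Next term = 67108864

Next term = 67108864


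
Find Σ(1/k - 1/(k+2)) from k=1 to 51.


Telescoping with gap 2: two head and two tail terms survive.
= (1 + 1/2) - (1/52 + 1/53)
= 3/2 - 1/52 - 1/53 = 4029/2756

Sum = 4029/2756


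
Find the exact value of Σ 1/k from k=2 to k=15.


Σₖ₌2^15 1/k = 1/2 + 1/3 + 1/4 + ... + 1/15
= 835397/360360
≈ 2.3182

Sum = 835397/360360 ≈ 2.3182


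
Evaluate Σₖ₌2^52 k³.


Σₖ₌2^52 k³ = [52·53/2]² − [1·2/2]²
= 1898884 − 1 = 1898883

Σk³ = 1898883


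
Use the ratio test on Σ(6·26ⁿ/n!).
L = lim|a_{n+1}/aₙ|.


aₙ = 6·26^n/n!
a_{n+1}/aₙ = 26^(n+1)/(n+1)! × n!/26^n  (constant 6 cancels)
= 26/(n+1)
L = lim(n→∞) 26/(n+1) = 0
L < 1 → series CONVERGES

Converges (ratio test: L = 0 < 1)


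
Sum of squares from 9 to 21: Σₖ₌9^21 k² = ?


Σₖ₌9^21 k² = Σₖ₌₁^21 k² − Σₖ₌₁^8 k²
= 21·22·43/6 − 8·9·17/6
= 3311 − 204 = 3107

Σk² = 3107


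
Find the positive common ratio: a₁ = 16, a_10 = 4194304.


r^(n-1) = aₙ/a₁
r^9 = 4194304/16 = 262144
r = 262144^(1/9)
= 4

r = 4


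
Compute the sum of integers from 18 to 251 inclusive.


Σₖ₌18^251 k = Σₖ₌₁^251 k − Σₖ₌₁^17 k
= 251·252/2 − 17·18/2
= 31626 − 153 = 31473

Σk = 31473


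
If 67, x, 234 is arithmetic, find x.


AM = (67 + 234)/2 = 301/2 = 150.5

AM = 150.5


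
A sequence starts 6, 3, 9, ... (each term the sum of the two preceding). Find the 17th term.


Computing iteratively: 6, 3, 9, 12, 21, 33, 54, 87, 141, 228, 369, 597, ...
a_17 = 6621

a_17 = 6621


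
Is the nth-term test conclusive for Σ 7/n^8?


lim(n→∞) 7/n^8 = 0
lim aₙ = 0 → nth-term test is INCONCLUSIVE
(Need other tests; this is actually a convergent p-series with p=8 > 1)

Inconclusive (lim aₙ = 0; need another test)


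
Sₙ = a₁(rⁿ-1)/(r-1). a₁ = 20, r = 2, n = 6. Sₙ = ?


Sₙ = 20×(2^6 - 1)/(2 - 1)
= 20×(64 - 1)/1
= 20×63/1
= 1260

S_6 = 1260


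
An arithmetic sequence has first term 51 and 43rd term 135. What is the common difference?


d = (aₙ - a₁)/(n-1)
= (135 - 51)/(43-1)
= 84/42 = 2

d = 2


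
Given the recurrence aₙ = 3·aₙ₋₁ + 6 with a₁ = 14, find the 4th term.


Computing step by step:
a_1 = 14
a_2 = 48
a_3 = 150
a_4 = 456


a_4 = 456


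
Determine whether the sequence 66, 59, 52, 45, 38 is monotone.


Differences: -7, -7, -7, -7
All differences < 0 → strictly DECREASING

Monotonically decreasing


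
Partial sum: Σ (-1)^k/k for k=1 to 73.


S = -1 + 1/2 - 1/3 + 1/4 - 1/5 + 1/6 - 1/7 + 1/8 ± ...
= -0.6999
(Full series converges to -ln(2) ≈ -0.6931)

S_73 = -0.6999


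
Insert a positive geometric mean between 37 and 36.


GM = √(37×36) = √1332 = 36.4966

GM = 36.4966


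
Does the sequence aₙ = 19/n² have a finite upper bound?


a₁ = 19, a₂ = 19/4, a₃ = 19/9, ...
0 < aₙ ≤ 19 for all n ≥ 1
The sequence IS bounded

Bounded (0 < aₙ ≤ 19)


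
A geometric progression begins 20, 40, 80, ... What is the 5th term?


aₙ = a₁·r^(n-1)
= 20×2^4
= 20×16
= 320

a_5 = 320


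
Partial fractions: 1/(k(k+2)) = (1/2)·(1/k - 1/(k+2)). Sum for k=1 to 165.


1/(k(k+2)) = (1/2)·(1/k - 1/(k+2)) (partial fractions)
Telescoping: Σ = (1/2)·(1 + 1/2 - 1/166 - 1/167) = 20625/27722

Sum = 20625/27722


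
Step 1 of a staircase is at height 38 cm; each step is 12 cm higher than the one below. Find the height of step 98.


aₙ = a₁ + (n-1)d
= 38 + (98-1)×12
= 38 + 1164
= 1202

a_98 = 1202


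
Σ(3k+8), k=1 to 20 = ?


Σ(3k+8) = 3·Σk + 8·n
= 3·210 + 8·20
= 630 + 160 = 790

Σ = 790


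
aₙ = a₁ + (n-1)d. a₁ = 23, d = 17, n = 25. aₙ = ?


aₙ = a₁ + (n-1)d
= 23 + (25-1)×17
= 23 + 408
= 431

a_25 = 431


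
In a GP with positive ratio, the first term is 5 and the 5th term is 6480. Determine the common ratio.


r^(n-1) = aₙ/a₁
r^4 = 6480/5 = 1296
r = 1296^(1/4)
= ±6; taking r > 0 gives r = 6

r = 6


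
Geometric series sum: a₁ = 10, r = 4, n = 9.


Sₙ = 10×(4^9 - 1)/(4 - 1)
= 10×(262144 - 1)/3
= 10×262143/3
= 873810

S_9 = 873810


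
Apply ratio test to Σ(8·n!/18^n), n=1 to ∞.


aₙ = 8·n!/18^n
a_{n+1}/aₙ = (n+1)!/18^(n+1) × 18^n/n!  (constant 8 cancels)
= (n+1)/18
L = lim(n→∞) (n+1)/18 = ∞
L > 1 → series DIVERGES

Diverges (ratio test: L = ∞ > 1)


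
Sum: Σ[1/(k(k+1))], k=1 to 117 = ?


1/(k(k+1)) = 1/k - 1/(k+1) (partial fractions)
Telescoping: Σ = 1 - 1/118 = 117/118

Sum = 117/118


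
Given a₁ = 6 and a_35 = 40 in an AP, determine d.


d = (aₙ - a₁)/(n-1)
= (40 - 6)/(35-1)
= 34/34 = 1

d = 1


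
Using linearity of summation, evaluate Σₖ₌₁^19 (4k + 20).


Σ(4k+20) = 4·Σk + 20·n
= 4·190 + 20·19
= 760 + 380 = 1140

Σ = 1140


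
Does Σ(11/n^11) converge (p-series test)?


p-series test: Σ c/n^p converges if p > 1, diverges if p ≤ 1 (constant c > 0 doesn't affect convergence).
p = 11
11 > 1 → CONVERGES

Converges (p = 11 > 1)


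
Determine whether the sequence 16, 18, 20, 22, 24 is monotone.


Differences: 2, 2, 2, 2
All differences > 0 → strictly INCREASING

Monotonically increasing


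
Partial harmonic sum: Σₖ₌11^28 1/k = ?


Σₖ₌11^28 1/k = 1/11 + 1/12 + 1/13 + ... + 1/28
= 80169092693/80313433200
≈ 0.9982

Sum = 80169092693/80313433200 ≈ 0.9982


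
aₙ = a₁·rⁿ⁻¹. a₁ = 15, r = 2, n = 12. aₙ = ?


aₙ = a₁·r^(n-1)
= 15×2^11
= 15×2048
= 30720

a_12 = 30720


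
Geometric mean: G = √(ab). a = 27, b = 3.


GM = √(27×3) = √81 = 9

GM = 9


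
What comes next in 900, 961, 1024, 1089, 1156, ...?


Pattern: perfect squares: n²
Terms: 900, 961, 1024, 1089, 1156
Next term = 1225

Next term = 1225


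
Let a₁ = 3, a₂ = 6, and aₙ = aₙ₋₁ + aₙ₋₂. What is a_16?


Computing iteratively: 3, 6, 9, 15, 24, 39, 63, 102, 165, 267, 432, 699, ...
a_16 = 4791

a_16 = 4791


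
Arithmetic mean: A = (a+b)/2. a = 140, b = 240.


AM = (140 + 240)/2 = 380/2 = 190

AM = 190


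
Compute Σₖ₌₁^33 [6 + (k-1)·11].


aₙ = 6 + (33-1)×11 = 358
Sₙ = n(a₁+aₙ)/2 = 33×(6+358)/2
= 33×364/2 = 6006

S_33 = 6006
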